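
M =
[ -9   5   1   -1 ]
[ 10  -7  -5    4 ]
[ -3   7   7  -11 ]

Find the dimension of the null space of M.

1

Row reduce to echelon form.
R2 ← R2 + (10/9)·R1: [0, -13/9, -35/9, 26/9]
R3 ← R3 − (1/3)·R1: [0, 16/3, 20/3, -32/3]
R3 ← R3 + (48/13)·R2: [0, 0, -100/13, 0]
3 nonzero rows, so rank(M) = 3.
M has 4 columns; by rank–nullity, nullity = 4 − 3 = 1.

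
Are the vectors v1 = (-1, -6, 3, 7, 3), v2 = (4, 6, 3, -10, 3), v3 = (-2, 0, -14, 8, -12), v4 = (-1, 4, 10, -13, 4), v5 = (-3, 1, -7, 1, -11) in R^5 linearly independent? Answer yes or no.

Form the matrix with these vectors as rows and row reduce.
R2 ← R2 + (4)·R1: [0, -18, 15, 18, 15]
R3 ← R3 − (2)·R1: [0, 12, -20, -6, -18]
R4 ← R4 − R1: [0, 10, 7, -20, 1]
R5 ← R5 − (3)·R1: [0, 19, -16, -20, -20]
R3 ← R3 + (2/3)·R2: [0, 0, -10, 6, -8]
R4 ← R4 + (5/9)·R2: [0, 0, 46/3, -10, 28/3]
R5 ← R5 + (19/18)·R2: [0, 0, -1/6, -1, -25/6]
R4 ← R4 + (23/15)·R3: [0, 0, 0, -4/5, -44/15]
R5 ← R5 − (1/60)·R3: [0, 0, 0, -11/10, -121/30]
R5 ← R5 − (11/8)·R4: [0, 0, 0, 0, 0]
4 nonzero rows, so the 5 vectors span a space of dimension 4.
Since 4 < 5, the vectors are linearly dependent.

no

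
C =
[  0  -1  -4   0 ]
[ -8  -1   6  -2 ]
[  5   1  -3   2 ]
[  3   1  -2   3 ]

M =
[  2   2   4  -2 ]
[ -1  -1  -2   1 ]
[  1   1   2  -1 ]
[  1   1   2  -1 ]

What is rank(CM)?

1

First compute CM:
[[ -3,  -3,  -6,   3],
 [-11, -11, -22,  11],
 [  8,   8,  16,  -8],
 [  6,   6,  12,  -6]]
Now row reduce the product.
R2 ← R2 − (11/3)·R1: [0, 0, 0, 0]
R3 ← R3 + (8/3)·R1: [0, 0, 0, 0]
R4 ← R4 + (2)·R1: [0, 0, 0, 0]
1 nonzero row, so rank(CM) = 1.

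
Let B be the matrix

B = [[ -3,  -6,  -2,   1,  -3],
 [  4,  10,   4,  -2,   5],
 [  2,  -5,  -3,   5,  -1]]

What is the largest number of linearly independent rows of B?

3

Row reduce to echelon form.
R2 ← R2 + (4/3)·R1: [0, 2, 4/3, -2/3, 1]
R3 ← R3 + (2/3)·R1: [0, -9, -13/3, 17/3, -3]
R3 ← R3 + (9/2)·R2: [0, 0, 5/3, 8/3, 3/2]
Echelon form has 3 nonzero rows, so rank(B) = 3.
The rank gives the maximum number of linearly independent rows: 3.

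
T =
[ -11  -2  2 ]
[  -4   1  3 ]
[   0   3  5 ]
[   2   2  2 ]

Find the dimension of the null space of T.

Row reduce to echelon form.
R2 ← R2 − (4/11)·R1: [0, 19/11, 25/11]
R4 ← R4 + (2/11)·R1: [0, 18/11, 26/11]
R3 ← R3 − (33/19)·R2: [0, 0, 20/19]
R4 ← R4 − (18/19)·R2: [0, 0, 4/19]
R4 ← R4 − (1/5)·R3: [0, 0, 0]
3 nonzero rows, so rank(T) = 3.
T has 3 columns; by rank–nullity, nullity = 3 − 3 = 0.

0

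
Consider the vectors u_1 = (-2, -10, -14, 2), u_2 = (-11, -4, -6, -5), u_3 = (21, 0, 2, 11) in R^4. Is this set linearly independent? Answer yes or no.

yes

Form the matrix with these vectors as rows and row reduce.
R2 ← R2 − (11/2)·R1: [0, 51, 71, -16]
R3 ← R3 + (21/2)·R1: [0, -105, -145, 32]
R3 ← R3 + (35/17)·R2: [0, 0, 20/17, -16/17]
3 nonzero rows, so the 3 vectors span a space of dimension 3.
Since 3 = 3, the vectors are linearly independent.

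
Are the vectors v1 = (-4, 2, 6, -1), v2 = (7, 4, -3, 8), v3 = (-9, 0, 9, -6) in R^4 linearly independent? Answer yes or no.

Form the matrix with these vectors as rows and row reduce.
R2 ← R2 + (7/4)·R1: [0, 15/2, 15/2, 25/4]
R3 ← R3 − (9/4)·R1: [0, -9/2, -9/2, -15/4]
R3 ← R3 + (3/5)·R2: [0, 0, 0, 0]
2 nonzero rows, so the 3 vectors span a space of dimension 2.
Since 2 < 3, the vectors are linearly dependent.

no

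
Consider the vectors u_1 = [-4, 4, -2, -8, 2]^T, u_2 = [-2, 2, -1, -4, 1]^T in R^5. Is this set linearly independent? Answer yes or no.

no

Form the matrix with these vectors as rows and row reduce.
R2 ← R2 − (1/2)·R1: [0, 0, 0, 0, 0]
1 nonzero row, so the 2 vectors span a space of dimension 1.
Since 1 < 2, the vectors are linearly dependent.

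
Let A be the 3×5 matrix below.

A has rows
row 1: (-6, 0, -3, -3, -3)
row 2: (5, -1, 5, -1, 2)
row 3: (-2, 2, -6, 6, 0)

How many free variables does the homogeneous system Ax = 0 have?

Row reduce to echelon form.
R2 ← R2 + (5/6)·R1: [0, -1, 5/2, -7/2, -1/2]
R3 ← R3 − (1/3)·R1: [0, 2, -5, 7, 1]
R3 ← R3 + (2)·R2: [0, 0, 0, 0, 0]
2 nonzero rows, so rank(A) = 2.
A has 5 columns; by rank–nullity, nullity = 5 − 2 = 3.

3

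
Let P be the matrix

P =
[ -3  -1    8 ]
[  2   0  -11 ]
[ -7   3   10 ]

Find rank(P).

Row reduce to echelon form.
R2 ← R2 + (2/3)·R1: [0, -2/3, -17/3]
R3 ← R3 − (7/3)·R1: [0, 16/3, -26/3]
R3 ← R3 + (8)·R2: [0, 0, -54]
Echelon form has 3 nonzero rows, so rank(P) = 3.

3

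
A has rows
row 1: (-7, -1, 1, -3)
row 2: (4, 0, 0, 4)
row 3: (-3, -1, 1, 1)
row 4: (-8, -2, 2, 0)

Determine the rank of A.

2

Row reduce to echelon form.
R2 ← R2 + (4/7)·R1: [0, -4/7, 4/7, 16/7]
R3 ← R3 − (3/7)·R1: [0, -4/7, 4/7, 16/7]
R4 ← R4 − (8/7)·R1: [0, -6/7, 6/7, 24/7]
R3 ← R3 − R2: [0, 0, 0, 0]
R4 ← R4 − (3/2)·R2: [0, 0, 0, 0]
Echelon form has 2 nonzero rows, so rank(A) = 2.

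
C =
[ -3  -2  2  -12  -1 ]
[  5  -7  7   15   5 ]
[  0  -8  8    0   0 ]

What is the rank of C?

Row reduce to echelon form.
R2 ← R2 + (5/3)·R1: [0, -31/3, 31/3, -5, 10/3]
R3 ← R3 − (24/31)·R2: [0, 0, 0, 120/31, -80/31]
Echelon form has 3 nonzero rows, so rank(C) = 3.

3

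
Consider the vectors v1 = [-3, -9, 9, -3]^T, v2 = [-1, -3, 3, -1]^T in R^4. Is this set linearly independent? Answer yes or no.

Form the matrix with these vectors as rows and row reduce.
R2 ← R2 − (1/3)·R1: [0, 0, 0, 0]
1 nonzero row, so the 2 vectors span a space of dimension 1.
Since 1 < 2, the vectors are linearly dependent.

no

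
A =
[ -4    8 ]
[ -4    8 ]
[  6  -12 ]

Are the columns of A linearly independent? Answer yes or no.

no

Row reduce A to echelon form.
R2 ← R2 − R1: [0, 0]
R3 ← R3 + (3/2)·R1: [0, 0]
1 pivot among 2 columns.
Only 1 < 2 pivot columns, so the columns are linearly dependent.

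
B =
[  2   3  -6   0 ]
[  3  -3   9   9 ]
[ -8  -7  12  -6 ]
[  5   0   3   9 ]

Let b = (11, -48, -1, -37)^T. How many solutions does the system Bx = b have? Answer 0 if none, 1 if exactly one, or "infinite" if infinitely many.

Row reduce the augmented matrix [B | b].
R2 ← R2 − (3/2)·R1: [0, -15/2, 18, 9, -129/2]
R3 ← R3 + (4)·R1: [0, 5, -12, -6, 43]
R4 ← R4 − (5/2)·R1: [0, -15/2, 18, 9, -129/2]
R3 ← R3 + (2/3)·R2: [0, 0, 0, 0, 0]
R4 ← R4 − R2: [0, 0, 0, 0, 0]
The echelon form has 2 nonzero rows, and every pivot lies in the first 4 columns, so rank(B) = rank([B|b]) = 2.
The system is consistent.
rank = 2 < 4 unknowns, so there are infinitely many solutions.

infinite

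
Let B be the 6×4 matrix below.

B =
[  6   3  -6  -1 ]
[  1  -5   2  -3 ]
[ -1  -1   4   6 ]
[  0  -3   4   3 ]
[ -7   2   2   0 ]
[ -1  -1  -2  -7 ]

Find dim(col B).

4

Row reduce to echelon form.
R2 ← R2 − (1/6)·R1: [0, -11/2, 3, -17/6]
R3 ← R3 + (1/6)·R1: [0, -1/2, 3, 35/6]
R5 ← R5 + (7/6)·R1: [0, 11/2, -5, -7/6]
R6 ← R6 + (1/6)·R1: [0, -1/2, -3, -43/6]
R3 ← R3 − (1/11)·R2: [0, 0, 30/11, 67/11]
R4 ← R4 − (6/11)·R2: [0, 0, 26/11, 50/11]
R5 ← R5 + R2: [0, 0, -2, -4]
R6 ← R6 − (1/11)·R2: [0, 0, -36/11, -76/11]
R4 ← R4 − (13/15)·R3: [0, 0, 0, -11/15]
R5 ← R5 + (11/15)·R3: [0, 0, 0, 7/15]
R6 ← R6 + (6/5)·R3: [0, 0, 0, 2/5]
R5 ← R5 + (7/11)·R4: [0, 0, 0, 0]
R6 ← R6 + (6/11)·R4: [0, 0, 0, 0]
Echelon form has 4 nonzero rows, so rank(B) = 4.
The column space has dimension equal to the rank: 4.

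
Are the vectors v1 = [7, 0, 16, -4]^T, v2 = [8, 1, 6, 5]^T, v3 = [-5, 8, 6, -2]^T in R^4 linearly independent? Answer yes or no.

yes

Form the matrix with these vectors as rows and row reduce.
R2 ← R2 − (8/7)·R1: [0, 1, -86/7, 67/7]
R3 ← R3 + (5/7)·R1: [0, 8, 122/7, -34/7]
R3 ← R3 − (8)·R2: [0, 0, 810/7, -570/7]
3 nonzero rows, so the 3 vectors span a space of dimension 3.
Since 3 = 3, the vectors are linearly independent.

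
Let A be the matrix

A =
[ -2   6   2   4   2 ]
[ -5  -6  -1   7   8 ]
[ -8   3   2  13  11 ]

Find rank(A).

Row reduce to echelon form.
R2 ← R2 − (5/2)·R1: [0, -21, -6, -3, 3]
R3 ← R3 − (4)·R1: [0, -21, -6, -3, 3]
R3 ← R3 − R2: [0, 0, 0, 0, 0]
Echelon form has 2 nonzero rows, so rank(A) = 2.

2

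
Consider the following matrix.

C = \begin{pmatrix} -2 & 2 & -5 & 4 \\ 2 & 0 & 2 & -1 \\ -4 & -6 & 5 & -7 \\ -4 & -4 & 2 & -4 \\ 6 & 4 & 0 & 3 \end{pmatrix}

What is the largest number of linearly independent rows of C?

2

Row reduce to echelon form.
R2 ← R2 + R1: [0, 2, -3, 3]
R3 ← R3 − (2)·R1: [0, -10, 15, -15]
R4 ← R4 − (2)·R1: [0, -8, 12, -12]
R5 ← R5 + (3)·R1: [0, 10, -15, 15]
R3 ← R3 + (5)·R2: [0, 0, 0, 0]
R4 ← R4 + (4)·R2: [0, 0, 0, 0]
R5 ← R5 − (5)·R2: [0, 0, 0, 0]
Echelon form has 2 nonzero rows, so rank(C) = 2.
The rank gives the maximum number of linearly independent rows: 2.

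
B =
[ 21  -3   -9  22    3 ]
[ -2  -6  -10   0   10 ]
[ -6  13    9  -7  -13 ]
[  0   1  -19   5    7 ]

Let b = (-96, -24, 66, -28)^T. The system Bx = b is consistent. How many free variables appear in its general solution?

1

Row reduce the augmented matrix [B | b].
R2 ← R2 + (2/21)·R1: [0, -44/7, -76/7, 44/21, 72/7, -232/7]
R3 ← R3 + (2/7)·R1: [0, 85/7, 45/7, -5/7, -85/7, 270/7]
R3 ← R3 + (85/44)·R2: [0, 0, -160/11, 10/3, 85/11, -280/11]
R4 ← R4 + (7/44)·R2: [0, 0, -228/11, 16/3, 95/11, -366/11]
R4 ← R4 − (57/40)·R3: [0, 0, 0, 7/12, -19/8, 3]
The echelon form has 4 nonzero rows, and every pivot lies in the first 5 columns, so rank(B) = rank([B|b]) = 4.
The system is consistent.
Free variables = (unknowns) − (rank) = 5 − 4 = 1.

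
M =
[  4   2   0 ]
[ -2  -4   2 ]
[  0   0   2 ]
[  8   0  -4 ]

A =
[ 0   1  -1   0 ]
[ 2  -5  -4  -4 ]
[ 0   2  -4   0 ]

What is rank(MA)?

First compute MA:
[[  4,  -6, -12,  -8],
 [ -8,  22,  10,  16],
 [  0,   4,  -8,   0],
 [  0,   0,   8,   0]]
Now row reduce the product.
R2 ← R2 + (2)·R1: [0, 10, -14, 0]
R3 ← R3 − (2/5)·R2: [0, 0, -12/5, 0]
R4 ← R4 + (10/3)·R3: [0, 0, 0, 0]
3 nonzero rows, so rank(MA) = 3.

3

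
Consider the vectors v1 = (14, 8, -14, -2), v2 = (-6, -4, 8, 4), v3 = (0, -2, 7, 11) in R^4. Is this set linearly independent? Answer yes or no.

no

Form the matrix with these vectors as rows and row reduce.
R2 ← R2 + (3/7)·R1: [0, -4/7, 2, 22/7]
R3 ← R3 − (7/2)·R2: [0, 0, 0, 0]
2 nonzero rows, so the 3 vectors span a space of dimension 2.
Since 2 < 3, the vectors are linearly dependent.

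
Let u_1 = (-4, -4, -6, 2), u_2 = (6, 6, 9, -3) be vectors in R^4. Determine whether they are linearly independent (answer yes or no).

Form the matrix with these vectors as rows and row reduce.
R2 ← R2 + (3/2)·R1: [0, 0, 0, 0]
1 nonzero row, so the 2 vectors span a space of dimension 1.
Since 1 < 2, the vectors are linearly dependent.

no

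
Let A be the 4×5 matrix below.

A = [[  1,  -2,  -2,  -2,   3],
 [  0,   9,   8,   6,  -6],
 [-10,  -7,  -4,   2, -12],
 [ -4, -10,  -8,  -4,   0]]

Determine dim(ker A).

Row reduce to echelon form.
R3 ← R3 + (10)·R1: [0, -27, -24, -18, 18]
R4 ← R4 + (4)·R1: [0, -18, -16, -12, 12]
R3 ← R3 + (3)·R2: [0, 0, 0, 0, 0]
R4 ← R4 + (2)·R2: [0, 0, 0, 0, 0]
2 nonzero rows, so rank(A) = 2.
A has 5 columns; by rank–nullity, nullity = 5 − 2 = 3.

3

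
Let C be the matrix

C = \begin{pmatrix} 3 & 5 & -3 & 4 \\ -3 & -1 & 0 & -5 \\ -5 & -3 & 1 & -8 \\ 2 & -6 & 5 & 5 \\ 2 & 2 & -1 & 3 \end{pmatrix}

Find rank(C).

2

Row reduce to echelon form.
R2 ← R2 + R1: [0, 4, -3, -1]
R3 ← R3 + (5/3)·R1: [0, 16/3, -4, -4/3]
R4 ← R4 − (2/3)·R1: [0, -28/3, 7, 7/3]
R5 ← R5 − (2/3)·R1: [0, -4/3, 1, 1/3]
R3 ← R3 − (4/3)·R2: [0, 0, 0, 0]
R4 ← R4 + (7/3)·R2: [0, 0, 0, 0]
R5 ← R5 + (1/3)·R2: [0, 0, 0, 0]
Echelon form has 2 nonzero rows, so rank(C) = 2.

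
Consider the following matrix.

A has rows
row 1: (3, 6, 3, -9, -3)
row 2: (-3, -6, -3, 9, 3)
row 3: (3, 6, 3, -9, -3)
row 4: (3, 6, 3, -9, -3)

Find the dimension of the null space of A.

4

Row reduce to echelon form.
R2 ← R2 + R1: [0, 0, 0, 0, 0]
R3 ← R3 − R1: [0, 0, 0, 0, 0]
R4 ← R4 − R1: [0, 0, 0, 0, 0]
1 nonzero row, so rank(A) = 1.
A has 5 columns; by rank–nullity, nullity = 5 − 1 = 4.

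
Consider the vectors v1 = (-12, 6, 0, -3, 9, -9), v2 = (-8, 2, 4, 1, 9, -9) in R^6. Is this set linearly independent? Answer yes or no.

Form the matrix with these vectors as rows and row reduce.
R2 ← R2 − (2/3)·R1: [0, -2, 4, 3, 3, -3]
2 nonzero rows, so the 2 vectors span a space of dimension 2.
Since 2 = 2, the vectors are linearly independent.

yes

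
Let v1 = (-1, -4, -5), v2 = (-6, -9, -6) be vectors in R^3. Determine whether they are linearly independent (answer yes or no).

yes

Form the matrix with these vectors as rows and row reduce.
R2 ← R2 − (6)·R1: [0, 15, 24]
2 nonzero rows, so the 2 vectors span a space of dimension 2.
Since 2 = 2, the vectors are linearly independent.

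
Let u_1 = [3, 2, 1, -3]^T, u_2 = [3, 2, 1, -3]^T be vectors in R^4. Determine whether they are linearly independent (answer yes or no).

Form the matrix with these vectors as rows and row reduce.
R2 ← R2 − R1: [0, 0, 0, 0]
1 nonzero row, so the 2 vectors span a space of dimension 1.
Since 1 < 2, the vectors are linearly dependent.

no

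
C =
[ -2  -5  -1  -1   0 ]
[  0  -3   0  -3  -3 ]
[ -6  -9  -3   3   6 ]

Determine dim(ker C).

3

Row reduce to echelon form.
R3 ← R3 − (3)·R1: [0, 6, 0, 6, 6]
R3 ← R3 + (2)·R2: [0, 0, 0, 0, 0]
2 nonzero rows, so rank(C) = 2.
C has 5 columns; by rank–nullity, nullity = 5 − 2 = 3.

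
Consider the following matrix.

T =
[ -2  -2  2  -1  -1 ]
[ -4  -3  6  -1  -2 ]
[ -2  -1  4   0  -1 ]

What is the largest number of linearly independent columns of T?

Row reduce to echelon form.
R2 ← R2 − (2)·R1: [0, 1, 2, 1, 0]
R3 ← R3 − R1: [0, 1, 2, 1, 0]
R3 ← R3 − R2: [0, 0, 0, 0, 0]
Echelon form has 2 nonzero rows, so rank(T) = 2.
The rank gives the maximum number of linearly independent columns: 2.

2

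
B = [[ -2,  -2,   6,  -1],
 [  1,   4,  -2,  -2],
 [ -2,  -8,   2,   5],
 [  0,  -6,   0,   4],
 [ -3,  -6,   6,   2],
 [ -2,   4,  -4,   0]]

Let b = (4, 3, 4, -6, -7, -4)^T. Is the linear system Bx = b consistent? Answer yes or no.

Row reduce the augmented matrix [B | b].
R2 ← R2 + (1/2)·R1: [0, 3, 1, -5/2, 5]
R3 ← R3 − R1: [0, -6, -4, 6, 0]
R5 ← R5 − (3/2)·R1: [0, -3, -3, 7/2, -13]
R6 ← R6 − R1: [0, 6, -10, 1, -8]
R3 ← R3 + (2)·R2: [0, 0, -2, 1, 10]
R4 ← R4 + (2)·R2: [0, 0, 2, -1, 4]
R5 ← R5 + R2: [0, 0, -2, 1, -8]
R6 ← R6 − (2)·R2: [0, 0, -12, 6, -18]
R4 ← R4 + R3: [0, 0, 0, 0, 14]
R5 ← R5 − R3: [0, 0, 0, 0, -18]
R6 ← R6 − (6)·R3: [0, 0, 0, 0, -78]
R5 ← R5 + (9/7)·R4: [0, 0, 0, 0, 0]
R6 ← R6 + (39/7)·R4: [0, 0, 0, 0, 0]
The echelon form has 4 nonzero rows; the last pivot sits in the augmented column, so rank(B) = 3 but rank([B|b]) = 4.
Since the ranks differ, the system is inconsistent.

no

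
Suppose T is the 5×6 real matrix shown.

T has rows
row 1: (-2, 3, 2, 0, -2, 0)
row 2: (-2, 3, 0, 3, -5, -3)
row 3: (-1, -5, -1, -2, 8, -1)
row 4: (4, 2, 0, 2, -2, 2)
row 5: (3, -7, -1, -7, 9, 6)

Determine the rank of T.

5

Row reduce to echelon form.
R2 ← R2 − R1: [0, 0, -2, 3, -3, -3]
R3 ← R3 − (1/2)·R1: [0, -13/2, -2, -2, 9, -1]
R4 ← R4 + (2)·R1: [0, 8, 4, 2, -6, 2]
R5 ← R5 + (3/2)·R1: [0, -5/2, 2, -7, 6, 6]
Swap R2 ↔ R3
R4 ← R4 + (16/13)·R2: [0, 0, 20/13, -6/13, 66/13, 10/13]
R5 ← R5 − (5/13)·R2: [0, 0, 36/13, -81/13, 33/13, 83/13]
R4 ← R4 + (10/13)·R3: [0, 0, 0, 24/13, 36/13, -20/13]
R5 ← R5 + (18/13)·R3: [0, 0, 0, -27/13, -21/13, 29/13]
R5 ← R5 + (9/8)·R4: [0, 0, 0, 0, 3/2, 1/2]
Echelon form has 5 nonzero rows, so rank(T) = 5.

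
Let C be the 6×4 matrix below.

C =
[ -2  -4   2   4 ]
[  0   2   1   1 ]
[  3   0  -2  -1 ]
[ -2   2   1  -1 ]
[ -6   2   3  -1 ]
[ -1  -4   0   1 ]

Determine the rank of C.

3

Row reduce to echelon form.
R3 ← R3 + (3/2)·R1: [0, -6, 1, 5]
R4 ← R4 − R1: [0, 6, -1, -5]
R5 ← R5 − (3)·R1: [0, 14, -3, -13]
R6 ← R6 − (1/2)·R1: [0, -2, -1, -1]
R3 ← R3 + (3)·R2: [0, 0, 4, 8]
R4 ← R4 − (3)·R2: [0, 0, -4, -8]
R5 ← R5 − (7)·R2: [0, 0, -10, -20]
R6 ← R6 + R2: [0, 0, 0, 0]
R4 ← R4 + R3: [0, 0, 0, 0]
R5 ← R5 + (5/2)·R3: [0, 0, 0, 0]
Echelon form has 3 nonzero rows, so rank(C) = 3.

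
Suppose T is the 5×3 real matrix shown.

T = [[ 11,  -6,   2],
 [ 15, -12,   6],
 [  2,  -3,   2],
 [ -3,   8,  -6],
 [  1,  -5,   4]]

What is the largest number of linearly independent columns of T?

Row reduce to echelon form.
R2 ← R2 − (15/11)·R1: [0, -42/11, 36/11]
R3 ← R3 − (2/11)·R1: [0, -21/11, 18/11]
R4 ← R4 + (3/11)·R1: [0, 70/11, -60/11]
R5 ← R5 − (1/11)·R1: [0, -49/11, 42/11]
R3 ← R3 − (1/2)·R2: [0, 0, 0]
R4 ← R4 + (5/3)·R2: [0, 0, 0]
R5 ← R5 − (7/6)·R2: [0, 0, 0]
Echelon form has 2 nonzero rows, so rank(T) = 2.
The rank gives the maximum number of linearly independent columns: 2.

2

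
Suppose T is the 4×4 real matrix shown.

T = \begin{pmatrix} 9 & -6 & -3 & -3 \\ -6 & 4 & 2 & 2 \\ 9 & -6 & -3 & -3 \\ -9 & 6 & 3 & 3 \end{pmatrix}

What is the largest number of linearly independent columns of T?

Row reduce to echelon form.
R2 ← R2 + (2/3)·R1: [0, 0, 0, 0]
R3 ← R3 − R1: [0, 0, 0, 0]
R4 ← R4 + R1: [0, 0, 0, 0]
Echelon form has 1 nonzero row, so rank(T) = 1.
The rank gives the maximum number of linearly independent columns: 1.

1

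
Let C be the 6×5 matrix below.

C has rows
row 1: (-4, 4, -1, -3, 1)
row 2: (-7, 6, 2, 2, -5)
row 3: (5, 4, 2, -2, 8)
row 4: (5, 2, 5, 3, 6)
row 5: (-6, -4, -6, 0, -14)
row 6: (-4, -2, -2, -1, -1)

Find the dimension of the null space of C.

0

Row reduce to echelon form.
R2 ← R2 − (7/4)·R1: [0, -1, 15/4, 29/4, -27/4]
R3 ← R3 + (5/4)·R1: [0, 9, 3/4, -23/4, 37/4]
R4 ← R4 + (5/4)·R1: [0, 7, 15/4, -3/4, 29/4]
R5 ← R5 − (3/2)·R1: [0, -10, -9/2, 9/2, -31/2]
R6 ← R6 − R1: [0, -6, -1, 2, -2]
R3 ← R3 + (9)·R2: [0, 0, 69/2, 119/2, -103/2]
R4 ← R4 + (7)·R2: [0, 0, 30, 50, -40]
R5 ← R5 − (10)·R2: [0, 0, -42, -68, 52]
R6 ← R6 − (6)·R2: [0, 0, -47/2, -83/2, 77/2]
R4 ← R4 − (20/23)·R3: [0, 0, 0, -40/23, 110/23]
R5 ← R5 + (28/23)·R3: [0, 0, 0, 102/23, -246/23]
R6 ← R6 + (47/69)·R3: [0, 0, 0, -67/69, 236/69]
R5 ← R5 + (51/20)·R4: [0, 0, 0, 0, 3/2]
R6 ← R6 − (67/120)·R4: [0, 0, 0, 0, 3/4]
R6 ← R6 − (1/2)·R5: [0, 0, 0, 0, 0]
5 nonzero rows, so rank(C) = 5.
C has 5 columns; by rank–nullity, nullity = 5 − 5 = 0.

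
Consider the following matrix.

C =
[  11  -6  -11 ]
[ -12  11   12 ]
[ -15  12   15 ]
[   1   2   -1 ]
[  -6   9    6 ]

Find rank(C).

2

Row reduce to echelon form.
R2 ← R2 + (12/11)·R1: [0, 49/11, 0]
R3 ← R3 + (15/11)·R1: [0, 42/11, 0]
R4 ← R4 − (1/11)·R1: [0, 28/11, 0]
R5 ← R5 + (6/11)·R1: [0, 63/11, 0]
R3 ← R3 − (6/7)·R2: [0, 0, 0]
R4 ← R4 − (4/7)·R2: [0, 0, 0]
R5 ← R5 − (9/7)·R2: [0, 0, 0]
Echelon form has 2 nonzero rows, so rank(C) = 2.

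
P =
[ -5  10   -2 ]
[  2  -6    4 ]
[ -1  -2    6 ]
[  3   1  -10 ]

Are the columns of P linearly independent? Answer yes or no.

Row reduce P to echelon form.
R2 ← R2 + (2/5)·R1: [0, -2, 16/5]
R3 ← R3 − (1/5)·R1: [0, -4, 32/5]
R4 ← R4 + (3/5)·R1: [0, 7, -56/5]
R3 ← R3 − (2)·R2: [0, 0, 0]
R4 ← R4 + (7/2)·R2: [0, 0, 0]
2 pivots among 3 columns.
Only 2 < 3 pivot columns, so the columns are linearly dependent.

no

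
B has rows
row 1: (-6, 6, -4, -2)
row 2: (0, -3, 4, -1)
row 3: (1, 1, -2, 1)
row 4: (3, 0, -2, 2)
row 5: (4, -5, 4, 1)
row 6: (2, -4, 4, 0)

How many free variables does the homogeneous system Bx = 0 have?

2

Row reduce to echelon form.
R3 ← R3 + (1/6)·R1: [0, 2, -8/3, 2/3]
R4 ← R4 + (1/2)·R1: [0, 3, -4, 1]
R5 ← R5 + (2/3)·R1: [0, -1, 4/3, -1/3]
R6 ← R6 + (1/3)·R1: [0, -2, 8/3, -2/3]
R3 ← R3 + (2/3)·R2: [0, 0, 0, 0]
R4 ← R4 + R2: [0, 0, 0, 0]
R5 ← R5 − (1/3)·R2: [0, 0, 0, 0]
R6 ← R6 − (2/3)·R2: [0, 0, 0, 0]
2 nonzero rows, so rank(B) = 2.
B has 4 columns; by rank–nullity, nullity = 4 − 2 = 2.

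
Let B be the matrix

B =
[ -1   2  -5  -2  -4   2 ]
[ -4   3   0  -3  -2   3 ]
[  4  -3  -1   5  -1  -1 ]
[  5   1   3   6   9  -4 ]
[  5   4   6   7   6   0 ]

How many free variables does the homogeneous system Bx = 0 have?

1

Row reduce to echelon form.
R2 ← R2 − (4)·R1: [0, -5, 20, 5, 14, -5]
R3 ← R3 + (4)·R1: [0, 5, -21, -3, -17, 7]
R4 ← R4 + (5)·R1: [0, 11, -22, -4, -11, 6]
R5 ← R5 + (5)·R1: [0, 14, -19, -3, -14, 10]
R3 ← R3 + R2: [0, 0, -1, 2, -3, 2]
R4 ← R4 + (11/5)·R2: [0, 0, 22, 7, 99/5, -5]
R5 ← R5 + (14/5)·R2: [0, 0, 37, 11, 126/5, -4]
R4 ← R4 + (22)·R3: [0, 0, 0, 51, -231/5, 39]
R5 ← R5 + (37)·R3: [0, 0, 0, 85, -429/5, 70]
R5 ← R5 − (5/3)·R4: [0, 0, 0, 0, -44/5, 5]
5 nonzero rows, so rank(B) = 5.
B has 6 columns; by rank–nullity, nullity = 6 − 5 = 1.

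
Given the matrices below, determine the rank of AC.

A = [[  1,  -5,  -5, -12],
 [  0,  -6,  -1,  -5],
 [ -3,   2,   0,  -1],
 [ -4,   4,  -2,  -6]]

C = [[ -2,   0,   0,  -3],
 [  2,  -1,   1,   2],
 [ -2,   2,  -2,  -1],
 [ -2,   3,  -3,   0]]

2

First compute AC:
[[ 22, -41,  41,  -8],
 [  0, -11,  11, -11],
 [ 12,  -5,   5,  13],
 [ 32, -26,  26,  22]]
Now row reduce the product.
R3 ← R3 − (6/11)·R1: [0, 191/11, -191/11, 191/11]
R4 ← R4 − (16/11)·R1: [0, 370/11, -370/11, 370/11]
R3 ← R3 + (191/121)·R2: [0, 0, 0, 0]
R4 ← R4 + (370/121)·R2: [0, 0, 0, 0]
2 nonzero rows, so rank(AC) = 2.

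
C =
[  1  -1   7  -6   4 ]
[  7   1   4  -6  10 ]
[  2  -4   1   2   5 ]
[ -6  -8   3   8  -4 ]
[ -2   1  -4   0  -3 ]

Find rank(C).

5

Row reduce to echelon form.
R2 ← R2 − (7)·R1: [0, 8, -45, 36, -18]
R3 ← R3 − (2)·R1: [0, -2, -13, 14, -3]
R4 ← R4 + (6)·R1: [0, -14, 45, -28, 20]
R5 ← R5 + (2)·R1: [0, -1, 10, -12, 5]
R3 ← R3 + (1/4)·R2: [0, 0, -97/4, 23, -15/2]
R4 ← R4 + (7/4)·R2: [0, 0, -135/4, 35, -23/2]
R5 ← R5 + (1/8)·R2: [0, 0, 35/8, -15/2, 11/4]
R4 ← R4 − (135/97)·R3: [0, 0, 0, 290/97, -103/97]
R5 ← R5 + (35/194)·R3: [0, 0, 0, -325/97, 271/194]
R5 ← R5 + (65/58)·R4: [0, 0, 0, 0, 6/29]
Echelon form has 5 nonzero rows, so rank(C) = 5.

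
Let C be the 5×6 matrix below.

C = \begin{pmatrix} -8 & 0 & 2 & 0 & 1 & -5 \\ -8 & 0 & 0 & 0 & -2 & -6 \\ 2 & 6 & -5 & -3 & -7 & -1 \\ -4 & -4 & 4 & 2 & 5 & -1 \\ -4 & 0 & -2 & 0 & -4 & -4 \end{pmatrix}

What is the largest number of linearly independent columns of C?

Row reduce to echelon form.
R2 ← R2 − R1: [0, 0, -2, 0, -3, -1]
R3 ← R3 + (1/4)·R1: [0, 6, -9/2, -3, -27/4, -9/4]
R4 ← R4 − (1/2)·R1: [0, -4, 3, 2, 9/2, 3/2]
R5 ← R5 − (1/2)·R1: [0, 0, -3, 0, -9/2, -3/2]
Swap R2 ↔ R3
R4 ← R4 + (2/3)·R2: [0, 0, 0, 0, 0, 0]
R5 ← R5 − (3/2)·R3: [0, 0, 0, 0, 0, 0]
Echelon form has 3 nonzero rows, so rank(C) = 3.
The rank gives the maximum number of linearly independent columns: 3.

3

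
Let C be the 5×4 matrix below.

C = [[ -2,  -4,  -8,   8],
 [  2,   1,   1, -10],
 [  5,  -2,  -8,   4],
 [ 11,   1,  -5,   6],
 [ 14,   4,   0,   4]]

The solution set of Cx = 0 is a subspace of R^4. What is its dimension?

Row reduce to echelon form.
R2 ← R2 + R1: [0, -3, -7, -2]
R3 ← R3 + (5/2)·R1: [0, -12, -28, 24]
R4 ← R4 + (11/2)·R1: [0, -21, -49, 50]
R5 ← R5 + (7)·R1: [0, -24, -56, 60]
R3 ← R3 − (4)·R2: [0, 0, 0, 32]
R4 ← R4 − (7)·R2: [0, 0, 0, 64]
R5 ← R5 − (8)·R2: [0, 0, 0, 76]
R4 ← R4 − (2)·R3: [0, 0, 0, 0]
R5 ← R5 − (19/8)·R3: [0, 0, 0, 0]
3 nonzero rows, so rank(C) = 3.
C has 4 columns; by rank–nullity, nullity = 4 − 3 = 1.

1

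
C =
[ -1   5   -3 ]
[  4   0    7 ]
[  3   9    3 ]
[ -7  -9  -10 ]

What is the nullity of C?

Row reduce to echelon form.
R2 ← R2 + (4)·R1: [0, 20, -5]
R3 ← R3 + (3)·R1: [0, 24, -6]
R4 ← R4 − (7)·R1: [0, -44, 11]
R3 ← R3 − (6/5)·R2: [0, 0, 0]
R4 ← R4 + (11/5)·R2: [0, 0, 0]
2 nonzero rows, so rank(C) = 2.
C has 3 columns; by rank–nullity, nullity = 3 − 2 = 1.

1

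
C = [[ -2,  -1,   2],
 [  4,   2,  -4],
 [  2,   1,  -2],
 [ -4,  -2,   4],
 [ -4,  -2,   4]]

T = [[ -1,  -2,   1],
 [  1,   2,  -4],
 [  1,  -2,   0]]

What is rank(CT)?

1

First compute CT:
[[  3,  -2,   2],
 [ -6,   4,  -4],
 [ -3,   2,  -2],
 [  6,  -4,   4],
 [  6,  -4,   4]]
Now row reduce the product.
R2 ← R2 + (2)·R1: [0, 0, 0]
R3 ← R3 + R1: [0, 0, 0]
R4 ← R4 − (2)·R1: [0, 0, 0]
R5 ← R5 − (2)·R1: [0, 0, 0]
1 nonzero row, so rank(CT) = 1.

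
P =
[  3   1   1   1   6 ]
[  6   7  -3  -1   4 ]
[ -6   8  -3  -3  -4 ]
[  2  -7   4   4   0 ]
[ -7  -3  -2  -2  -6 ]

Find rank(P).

5

Row reduce to echelon form.
R2 ← R2 − (2)·R1: [0, 5, -5, -3, -8]
R3 ← R3 + (2)·R1: [0, 10, -1, -1, 8]
R4 ← R4 − (2/3)·R1: [0, -23/3, 10/3, 10/3, -4]
R5 ← R5 + (7/3)·R1: [0, -2/3, 1/3, 1/3, 8]
R3 ← R3 − (2)·R2: [0, 0, 9, 5, 24]
R4 ← R4 + (23/15)·R2: [0, 0, -13/3, -19/15, -244/15]
R5 ← R5 + (2/15)·R2: [0, 0, -1/3, -1/15, 104/15]
R4 ← R4 + (13/27)·R3: [0, 0, 0, 154/135, -212/45]
R5 ← R5 + (1/27)·R3: [0, 0, 0, 16/135, 352/45]
R5 ← R5 − (8/77)·R4: [0, 0, 0, 0, 640/77]
Echelon form has 5 nonzero rows, so rank(P) = 5.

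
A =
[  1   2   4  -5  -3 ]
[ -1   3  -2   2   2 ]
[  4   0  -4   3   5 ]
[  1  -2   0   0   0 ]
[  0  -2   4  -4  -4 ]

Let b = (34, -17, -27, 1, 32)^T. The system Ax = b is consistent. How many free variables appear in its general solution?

2

Row reduce the augmented matrix [A | b].
R2 ← R2 + R1: [0, 5, 2, -3, -1, 17]
R3 ← R3 − (4)·R1: [0, -8, -20, 23, 17, -163]
R4 ← R4 − R1: [0, -4, -4, 5, 3, -33]
R3 ← R3 + (8/5)·R2: [0, 0, -84/5, 91/5, 77/5, -679/5]
R4 ← R4 + (4/5)·R2: [0, 0, -12/5, 13/5, 11/5, -97/5]
R5 ← R5 + (2/5)·R2: [0, 0, 24/5, -26/5, -22/5, 194/5]
R4 ← R4 − (1/7)·R3: [0, 0, 0, 0, 0, 0]
R5 ← R5 + (2/7)·R3: [0, 0, 0, 0, 0, 0]
The echelon form has 3 nonzero rows, and every pivot lies in the first 5 columns, so rank(A) = rank([A|b]) = 3.
The system is consistent.
Free variables = (unknowns) − (rank) = 5 − 3 = 2.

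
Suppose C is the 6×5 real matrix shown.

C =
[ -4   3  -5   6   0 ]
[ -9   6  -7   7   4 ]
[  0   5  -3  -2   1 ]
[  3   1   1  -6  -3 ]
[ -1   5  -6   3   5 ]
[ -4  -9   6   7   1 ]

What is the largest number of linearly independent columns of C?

5

Row reduce to echelon form.
R2 ← R2 − (9/4)·R1: [0, -3/4, 17/4, -13/2, 4]
R4 ← R4 + (3/4)·R1: [0, 13/4, -11/4, -3/2, -3]
R5 ← R5 − (1/4)·R1: [0, 17/4, -19/4, 3/2, 5]
R6 ← R6 − R1: [0, -12, 11, 1, 1]
R3 ← R3 + (20/3)·R2: [0, 0, 76/3, -136/3, 83/3]
R4 ← R4 + (13/3)·R2: [0, 0, 47/3, -89/3, 43/3]
R5 ← R5 + (17/3)·R2: [0, 0, 58/3, -106/3, 83/3]
R6 ← R6 − (16)·R2: [0, 0, -57, 105, -63]
R4 ← R4 − (47/76)·R3: [0, 0, 0, -31/19, -211/76]
R5 ← R5 − (29/38)·R3: [0, 0, 0, -14/19, 249/38]
R6 ← R6 + (9/4)·R3: [0, 0, 0, 3, -3/4]
R5 ← R5 − (14/31)·R4: [0, 0, 0, 0, 242/31]
R6 ← R6 + (57/31)·R4: [0, 0, 0, 0, -363/62]
R6 ← R6 + (3/4)·R5: [0, 0, 0, 0, 0]
Echelon form has 5 nonzero rows, so rank(C) = 5.
The rank gives the maximum number of linearly independent columns: 5.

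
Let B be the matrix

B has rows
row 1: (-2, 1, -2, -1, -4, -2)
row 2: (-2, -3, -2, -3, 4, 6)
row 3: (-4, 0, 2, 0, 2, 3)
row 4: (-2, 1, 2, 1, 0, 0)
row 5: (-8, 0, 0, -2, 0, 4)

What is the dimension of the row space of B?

3

Row reduce to echelon form.
R2 ← R2 − R1: [0, -4, 0, -2, 8, 8]
R3 ← R3 − (2)·R1: [0, -2, 6, 2, 10, 7]
R4 ← R4 − R1: [0, 0, 4, 2, 4, 2]
R5 ← R5 − (4)·R1: [0, -4, 8, 2, 16, 12]
R3 ← R3 − (1/2)·R2: [0, 0, 6, 3, 6, 3]
R5 ← R5 − R2: [0, 0, 8, 4, 8, 4]
R4 ← R4 − (2/3)·R3: [0, 0, 0, 0, 0, 0]
R5 ← R5 − (4/3)·R3: [0, 0, 0, 0, 0, 0]
Echelon form has 3 nonzero rows, so rank(B) = 3.
The row space has dimension equal to the rank: 3.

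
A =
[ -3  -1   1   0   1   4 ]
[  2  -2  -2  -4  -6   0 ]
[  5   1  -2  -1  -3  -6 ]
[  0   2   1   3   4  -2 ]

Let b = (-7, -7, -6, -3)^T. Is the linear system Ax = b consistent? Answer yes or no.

Row reduce the augmented matrix [A | b].
R2 ← R2 + (2/3)·R1: [0, -8/3, -4/3, -4, -16/3, 8/3, -35/3]
R3 ← R3 + (5/3)·R1: [0, -2/3, -1/3, -1, -4/3, 2/3, -53/3]
R3 ← R3 − (1/4)·R2: [0, 0, 0, 0, 0, 0, -59/4]
R4 ← R4 + (3/4)·R2: [0, 0, 0, 0, 0, 0, -47/4]
R4 ← R4 − (47/59)·R3: [0, 0, 0, 0, 0, 0, 0]
The echelon form has 3 nonzero rows; the last pivot sits in the augmented column, so rank(A) = 2 but rank([A|b]) = 3.
Since the ranks differ, the system is inconsistent.

no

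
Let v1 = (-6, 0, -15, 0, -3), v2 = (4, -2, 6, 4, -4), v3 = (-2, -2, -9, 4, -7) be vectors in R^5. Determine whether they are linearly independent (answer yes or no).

Form the matrix with these vectors as rows and row reduce.
R2 ← R2 + (2/3)·R1: [0, -2, -4, 4, -6]
R3 ← R3 − (1/3)·R1: [0, -2, -4, 4, -6]
R3 ← R3 − R2: [0, 0, 0, 0, 0]
2 nonzero rows, so the 3 vectors span a space of dimension 2.
Since 2 < 3, the vectors are linearly dependent.

no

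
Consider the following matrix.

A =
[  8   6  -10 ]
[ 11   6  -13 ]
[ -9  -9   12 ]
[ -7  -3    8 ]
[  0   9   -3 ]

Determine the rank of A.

2

Row reduce to echelon form.
R2 ← R2 − (11/8)·R1: [0, -9/4, 3/4]
R3 ← R3 + (9/8)·R1: [0, -9/4, 3/4]
R4 ← R4 + (7/8)·R1: [0, 9/4, -3/4]
R3 ← R3 − R2: [0, 0, 0]
R4 ← R4 + R2: [0, 0, 0]
R5 ← R5 + (4)·R2: [0, 0, 0]
Echelon form has 2 nonzero rows, so rank(A) = 2.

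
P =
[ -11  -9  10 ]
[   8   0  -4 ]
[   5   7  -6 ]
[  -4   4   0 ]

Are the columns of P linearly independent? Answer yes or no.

Row reduce P to echelon form.
R2 ← R2 + (8/11)·R1: [0, -72/11, 36/11]
R3 ← R3 + (5/11)·R1: [0, 32/11, -16/11]
R4 ← R4 − (4/11)·R1: [0, 80/11, -40/11]
R3 ← R3 + (4/9)·R2: [0, 0, 0]
R4 ← R4 + (10/9)·R2: [0, 0, 0]
2 pivots among 3 columns.
Only 2 < 3 pivot columns, so the columns are linearly dependent.

no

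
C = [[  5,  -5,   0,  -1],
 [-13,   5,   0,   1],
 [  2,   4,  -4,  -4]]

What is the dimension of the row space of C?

Row reduce to echelon form.
R2 ← R2 + (13/5)·R1: [0, -8, 0, -8/5]
R3 ← R3 − (2/5)·R1: [0, 6, -4, -18/5]
R3 ← R3 + (3/4)·R2: [0, 0, -4, -24/5]
Echelon form has 3 nonzero rows, so rank(C) = 3.
The row space has dimension equal to the rank: 3.

3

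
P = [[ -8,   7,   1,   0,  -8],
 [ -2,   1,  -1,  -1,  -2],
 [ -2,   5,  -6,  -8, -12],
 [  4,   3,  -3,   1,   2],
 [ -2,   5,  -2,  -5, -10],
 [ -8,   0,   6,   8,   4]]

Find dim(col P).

Row reduce to echelon form.
R2 ← R2 − (1/4)·R1: [0, -3/4, -5/4, -1, 0]
R3 ← R3 − (1/4)·R1: [0, 13/4, -25/4, -8, -10]
R4 ← R4 + (1/2)·R1: [0, 13/2, -5/2, 1, -2]
R5 ← R5 − (1/4)·R1: [0, 13/4, -9/4, -5, -8]
R6 ← R6 − R1: [0, -7, 5, 8, 12]
R3 ← R3 + (13/3)·R2: [0, 0, -35/3, -37/3, -10]
R4 ← R4 + (26/3)·R2: [0, 0, -40/3, -23/3, -2]
R5 ← R5 + (13/3)·R2: [0, 0, -23/3, -28/3, -8]
R6 ← R6 − (28/3)·R2: [0, 0, 50/3, 52/3, 12]
R4 ← R4 − (8/7)·R3: [0, 0, 0, 45/7, 66/7]
R5 ← R5 − (23/35)·R3: [0, 0, 0, -43/35, -10/7]
R6 ← R6 + (10/7)·R3: [0, 0, 0, -2/7, -16/7]
R5 ← R5 + (43/225)·R4: [0, 0, 0, 0, 28/75]
R6 ← R6 + (2/45)·R4: [0, 0, 0, 0, -28/15]
R6 ← R6 + (5)·R5: [0, 0, 0, 0, 0]
Echelon form has 5 nonzero rows, so rank(P) = 5.
The column space has dimension equal to the rank: 5.

5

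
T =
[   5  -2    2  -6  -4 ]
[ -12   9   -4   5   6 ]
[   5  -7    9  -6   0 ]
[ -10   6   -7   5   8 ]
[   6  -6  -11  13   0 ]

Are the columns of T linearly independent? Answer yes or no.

no

Row reduce T to echelon form.
R2 ← R2 + (12/5)·R1: [0, 21/5, 4/5, -47/5, -18/5]
R3 ← R3 − R1: [0, -5, 7, 0, 4]
R4 ← R4 + (2)·R1: [0, 2, -3, -7, 0]
R5 ← R5 − (6/5)·R1: [0, -18/5, -67/5, 101/5, 24/5]
R3 ← R3 + (25/21)·R2: [0, 0, 167/21, -235/21, -2/7]
R4 ← R4 − (10/21)·R2: [0, 0, -71/21, -53/21, 12/7]
R5 ← R5 + (6/7)·R2: [0, 0, -89/7, 85/7, 12/7]
R4 ← R4 + (71/167)·R3: [0, 0, 0, -1216/167, 266/167]
R5 ← R5 + (267/167)·R3: [0, 0, 0, -960/167, 210/167]
R5 ← R5 − (15/19)·R4: [0, 0, 0, 0, 0]
4 pivots among 5 columns.
Only 4 < 5 pivot columns, so the columns are linearly dependent.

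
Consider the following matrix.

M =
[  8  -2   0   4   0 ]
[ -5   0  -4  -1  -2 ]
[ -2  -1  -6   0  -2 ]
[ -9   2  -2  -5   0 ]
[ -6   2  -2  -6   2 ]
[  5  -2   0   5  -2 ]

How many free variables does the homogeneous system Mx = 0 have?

Row reduce to echelon form.
R2 ← R2 + (5/8)·R1: [0, -5/4, -4, 3/2, -2]
R3 ← R3 + (1/4)·R1: [0, -3/2, -6, 1, -2]
R4 ← R4 + (9/8)·R1: [0, -1/4, -2, -1/2, 0]
R5 ← R5 + (3/4)·R1: [0, 1/2, -2, -3, 2]
R6 ← R6 − (5/8)·R1: [0, -3/4, 0, 5/2, -2]
R3 ← R3 − (6/5)·R2: [0, 0, -6/5, -4/5, 2/5]
R4 ← R4 − (1/5)·R2: [0, 0, -6/5, -4/5, 2/5]
R5 ← R5 + (2/5)·R2: [0, 0, -18/5, -12/5, 6/5]
R6 ← R6 − (3/5)·R2: [0, 0, 12/5, 8/5, -4/5]
R4 ← R4 − R3: [0, 0, 0, 0, 0]
R5 ← R5 − (3)·R3: [0, 0, 0, 0, 0]
R6 ← R6 + (2)·R3: [0, 0, 0, 0, 0]
3 nonzero rows, so rank(M) = 3.
M has 5 columns; by rank–nullity, nullity = 5 − 3 = 2.

2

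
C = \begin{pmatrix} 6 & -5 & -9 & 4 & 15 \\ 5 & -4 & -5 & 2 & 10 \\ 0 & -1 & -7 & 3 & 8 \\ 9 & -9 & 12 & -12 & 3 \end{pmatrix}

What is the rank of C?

3

Row reduce to echelon form.
R2 ← R2 − (5/6)·R1: [0, 1/6, 5/2, -4/3, -5/2]
R4 ← R4 − (3/2)·R1: [0, -3/2, 51/2, -18, -39/2]
R3 ← R3 + (6)·R2: [0, 0, 8, -5, -7]
R4 ← R4 + (9)·R2: [0, 0, 48, -30, -42]
R4 ← R4 − (6)·R3: [0, 0, 0, 0, 0]
Echelon form has 3 nonzero rows, so rank(C) = 3.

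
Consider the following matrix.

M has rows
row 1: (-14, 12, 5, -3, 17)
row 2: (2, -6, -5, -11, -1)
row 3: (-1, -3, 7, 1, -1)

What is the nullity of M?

Row reduce to echelon form.
R2 ← R2 + (1/7)·R1: [0, -30/7, -30/7, -80/7, 10/7]
R3 ← R3 − (1/14)·R1: [0, -27/7, 93/14, 17/14, -31/14]
R3 ← R3 − (9/10)·R2: [0, 0, 21/2, 23/2, -7/2]
3 nonzero rows, so rank(M) = 3.
M has 5 columns; by rank–nullity, nullity = 5 − 3 = 2.

2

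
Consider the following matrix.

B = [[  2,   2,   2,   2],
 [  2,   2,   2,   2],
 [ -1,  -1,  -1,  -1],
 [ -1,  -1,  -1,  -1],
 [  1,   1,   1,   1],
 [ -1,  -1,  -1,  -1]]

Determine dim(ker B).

Row reduce to echelon form.
R2 ← R2 − R1: [0, 0, 0, 0]
R3 ← R3 + (1/2)·R1: [0, 0, 0, 0]
R4 ← R4 + (1/2)·R1: [0, 0, 0, 0]
R5 ← R5 − (1/2)·R1: [0, 0, 0, 0]
R6 ← R6 + (1/2)·R1: [0, 0, 0, 0]
1 nonzero row, so rank(B) = 1.
B has 4 columns; by rank–nullity, nullity = 4 − 1 = 3.

3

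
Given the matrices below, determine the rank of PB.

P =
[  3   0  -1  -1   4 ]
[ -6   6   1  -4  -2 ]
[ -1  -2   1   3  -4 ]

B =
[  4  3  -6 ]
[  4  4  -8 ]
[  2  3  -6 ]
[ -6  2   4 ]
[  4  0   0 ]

3

First compute PB:
[[ 32,   4, -16],
 [ 18,   1, -34],
 [-44,  -2,  28]]
Now row reduce the product.
R2 ← R2 − (9/16)·R1: [0, -5/4, -25]
R3 ← R3 + (11/8)·R1: [0, 7/2, 6]
R3 ← R3 + (14/5)·R2: [0, 0, -64]
3 nonzero rows, so rank(PB) = 3.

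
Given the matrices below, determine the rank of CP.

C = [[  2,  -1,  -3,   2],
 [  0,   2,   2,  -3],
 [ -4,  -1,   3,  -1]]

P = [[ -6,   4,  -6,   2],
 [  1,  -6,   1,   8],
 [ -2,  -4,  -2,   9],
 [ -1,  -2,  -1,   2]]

3

First compute CP:
[[ -9,  22,  -9, -27],
 [  1, -14,   1,  28],
 [ 18, -20,  18,   9]]
Now row reduce the product.
R2 ← R2 + (1/9)·R1: [0, -104/9, 0, 25]
R3 ← R3 + (2)·R1: [0, 24, 0, -45]
R3 ← R3 + (27/13)·R2: [0, 0, 0, 90/13]
3 nonzero rows, so rank(CP) = 3.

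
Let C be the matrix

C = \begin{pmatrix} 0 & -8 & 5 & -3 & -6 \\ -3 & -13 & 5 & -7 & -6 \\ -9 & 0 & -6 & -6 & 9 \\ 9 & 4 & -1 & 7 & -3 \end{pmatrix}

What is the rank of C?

Row reduce to echelon form.
Swap R1 ↔ R2
R3 ← R3 − (3)·R1: [0, 39, -21, 15, 27]
R4 ← R4 + (3)·R1: [0, -35, 14, -14, -21]
R3 ← R3 + (39/8)·R2: [0, 0, 27/8, 3/8, -9/4]
R4 ← R4 − (35/8)·R2: [0, 0, -63/8, -7/8, 21/4]
R4 ← R4 + (7/3)·R3: [0, 0, 0, 0, 0]
Echelon form has 3 nonzero rows, so rank(C) = 3.

3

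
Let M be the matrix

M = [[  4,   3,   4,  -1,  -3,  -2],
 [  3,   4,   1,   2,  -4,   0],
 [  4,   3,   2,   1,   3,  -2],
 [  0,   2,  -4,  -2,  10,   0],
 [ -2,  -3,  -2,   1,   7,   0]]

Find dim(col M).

4

Row reduce to echelon form.
R2 ← R2 − (3/4)·R1: [0, 7/4, -2, 11/4, -7/4, 3/2]
R3 ← R3 − R1: [0, 0, -2, 2, 6, 0]
R5 ← R5 + (1/2)·R1: [0, -3/2, 0, 1/2, 11/2, -1]
R4 ← R4 − (8/7)·R2: [0, 0, -12/7, -36/7, 12, -12/7]
R5 ← R5 + (6/7)·R2: [0, 0, -12/7, 20/7, 4, 2/7]
R4 ← R4 − (6/7)·R3: [0, 0, 0, -48/7, 48/7, -12/7]
R5 ← R5 − (6/7)·R3: [0, 0, 0, 8/7, -8/7, 2/7]
R5 ← R5 + (1/6)·R4: [0, 0, 0, 0, 0, 0]
Echelon form has 4 nonzero rows, so rank(M) = 4.
The column space has dimension equal to the rank: 4.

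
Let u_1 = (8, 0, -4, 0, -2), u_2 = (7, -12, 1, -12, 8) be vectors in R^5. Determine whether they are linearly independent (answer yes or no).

Form the matrix with these vectors as rows and row reduce.
R2 ← R2 − (7/8)·R1: [0, -12, 9/2, -12, 39/4]
2 nonzero rows, so the 2 vectors span a space of dimension 2.
Since 2 = 2, the vectors are linearly independent.

yes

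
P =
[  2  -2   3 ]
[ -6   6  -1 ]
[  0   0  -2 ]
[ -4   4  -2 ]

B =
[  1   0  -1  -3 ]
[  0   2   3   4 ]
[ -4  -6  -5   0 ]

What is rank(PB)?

First compute PB:
[[-10, -22, -23, -14],
 [ -2,  18,  29,  42],
 [  8,  12,  10,   0],
 [  4,  20,  26,  28]]
Now row reduce the product.
R2 ← R2 − (1/5)·R1: [0, 112/5, 168/5, 224/5]
R3 ← R3 + (4/5)·R1: [0, -28/5, -42/5, -56/5]
R4 ← R4 + (2/5)·R1: [0, 56/5, 84/5, 112/5]
R3 ← R3 + (1/4)·R2: [0, 0, 0, 0]
R4 ← R4 − (1/2)·R2: [0, 0, 0, 0]
2 nonzero rows, so rank(PB) = 2.

2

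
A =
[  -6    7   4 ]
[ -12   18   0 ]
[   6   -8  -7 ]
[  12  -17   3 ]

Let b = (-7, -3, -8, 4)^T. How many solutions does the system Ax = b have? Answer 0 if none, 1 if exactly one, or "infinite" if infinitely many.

Row reduce the augmented matrix [A | b].
R2 ← R2 − (2)·R1: [0, 4, -8, 11]
R3 ← R3 + R1: [0, -1, -3, -15]
R4 ← R4 + (2)·R1: [0, -3, 11, -10]
R3 ← R3 + (1/4)·R2: [0, 0, -5, -49/4]
R4 ← R4 + (3/4)·R2: [0, 0, 5, -7/4]
R4 ← R4 + R3: [0, 0, 0, -14]
The echelon form has 4 nonzero rows; the last pivot sits in the augmented column, so rank(A) = 3 but rank([A|b]) = 4.
Since the ranks differ, the system is inconsistent.
It has no solutions.

0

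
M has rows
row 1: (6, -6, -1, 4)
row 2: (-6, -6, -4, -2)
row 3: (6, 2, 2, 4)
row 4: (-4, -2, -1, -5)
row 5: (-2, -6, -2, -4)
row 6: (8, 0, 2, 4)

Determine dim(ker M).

Row reduce to echelon form.
R2 ← R2 + R1: [0, -12, -5, 2]
R3 ← R3 − R1: [0, 8, 3, 0]
R4 ← R4 + (2/3)·R1: [0, -6, -5/3, -7/3]
R5 ← R5 + (1/3)·R1: [0, -8, -7/3, -8/3]
R6 ← R6 − (4/3)·R1: [0, 8, 10/3, -4/3]
R3 ← R3 + (2/3)·R2: [0, 0, -1/3, 4/3]
R4 ← R4 − (1/2)·R2: [0, 0, 5/6, -10/3]
R5 ← R5 − (2/3)·R2: [0, 0, 1, -4]
R6 ← R6 + (2/3)·R2: [0, 0, 0, 0]
R4 ← R4 + (5/2)·R3: [0, 0, 0, 0]
R5 ← R5 + (3)·R3: [0, 0, 0, 0]
3 nonzero rows, so rank(M) = 3.
M has 4 columns; by rank–nullity, nullity = 4 − 3 = 1.

1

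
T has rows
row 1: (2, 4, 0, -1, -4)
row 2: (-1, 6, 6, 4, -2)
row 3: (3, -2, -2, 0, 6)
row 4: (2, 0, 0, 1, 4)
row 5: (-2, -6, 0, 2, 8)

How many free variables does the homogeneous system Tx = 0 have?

Row reduce to echelon form.
R2 ← R2 + (1/2)·R1: [0, 8, 6, 7/2, -4]
R3 ← R3 − (3/2)·R1: [0, -8, -2, 3/2, 12]
R4 ← R4 − R1: [0, -4, 0, 2, 8]
R5 ← R5 + R1: [0, -2, 0, 1, 4]
R3 ← R3 + R2: [0, 0, 4, 5, 8]
R4 ← R4 + (1/2)·R2: [0, 0, 3, 15/4, 6]
R5 ← R5 + (1/4)·R2: [0, 0, 3/2, 15/8, 3]
R4 ← R4 − (3/4)·R3: [0, 0, 0, 0, 0]
R5 ← R5 − (3/8)·R3: [0, 0, 0, 0, 0]
3 nonzero rows, so rank(T) = 3.
T has 5 columns; by rank–nullity, nullity = 5 − 3 = 2.

2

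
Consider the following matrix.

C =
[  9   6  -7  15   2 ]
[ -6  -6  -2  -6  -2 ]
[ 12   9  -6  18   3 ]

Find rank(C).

Row reduce to echelon form.
R2 ← R2 + (2/3)·R1: [0, -2, -20/3, 4, -2/3]
R3 ← R3 − (4/3)·R1: [0, 1, 10/3, -2, 1/3]
R3 ← R3 + (1/2)·R2: [0, 0, 0, 0, 0]
Echelon form has 2 nonzero rows, so rank(C) = 2.

2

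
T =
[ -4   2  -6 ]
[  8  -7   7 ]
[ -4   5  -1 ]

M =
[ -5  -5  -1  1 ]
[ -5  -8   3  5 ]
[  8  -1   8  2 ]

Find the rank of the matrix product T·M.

First compute TM:
[[-38,  10, -38,  -6],
 [ 51,   9,  27, -13],
 [-13, -19,  11,  19]]
Now row reduce the product.
R2 ← R2 + (51/38)·R1: [0, 426/19, -24, -400/19]
R3 ← R3 − (13/38)·R1: [0, -426/19, 24, 400/19]
R3 ← R3 + R2: [0, 0, 0, 0]
2 nonzero rows, so rank(TM) = 2.

2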